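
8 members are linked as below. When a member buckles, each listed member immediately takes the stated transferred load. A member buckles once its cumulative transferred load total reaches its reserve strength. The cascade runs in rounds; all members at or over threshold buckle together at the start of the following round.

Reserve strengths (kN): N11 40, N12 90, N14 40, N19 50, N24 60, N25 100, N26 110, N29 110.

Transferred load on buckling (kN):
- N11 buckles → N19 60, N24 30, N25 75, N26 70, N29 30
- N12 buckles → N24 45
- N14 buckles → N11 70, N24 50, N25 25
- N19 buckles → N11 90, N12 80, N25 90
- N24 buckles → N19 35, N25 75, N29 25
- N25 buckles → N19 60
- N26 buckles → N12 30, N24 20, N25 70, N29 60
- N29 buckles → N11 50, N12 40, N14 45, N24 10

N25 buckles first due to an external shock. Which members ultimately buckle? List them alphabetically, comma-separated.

N11, N19, N25

Round 1 — N25 buckles (initial).
  N19: +60 → 60 ≥ 50
Round 2 — N19 buckles.
  N11: +90 → 90 ≥ 40
  N12: +80 → 80 < 90
Round 3 — N11 buckles.
  N24: +30 → 30 < 60
  N26: +70 → 70 < 110
  N29: +30 → 30 < 110
No further bucklings.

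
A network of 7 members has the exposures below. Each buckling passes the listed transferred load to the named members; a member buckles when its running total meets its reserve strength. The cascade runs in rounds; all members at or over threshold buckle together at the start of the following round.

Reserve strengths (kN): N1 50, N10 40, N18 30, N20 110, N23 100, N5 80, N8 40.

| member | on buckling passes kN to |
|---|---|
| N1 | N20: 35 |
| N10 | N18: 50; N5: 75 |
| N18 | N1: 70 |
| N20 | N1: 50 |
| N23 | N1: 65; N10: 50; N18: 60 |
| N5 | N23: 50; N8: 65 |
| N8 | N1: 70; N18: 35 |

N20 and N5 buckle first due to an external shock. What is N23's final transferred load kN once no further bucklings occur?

50

Round 1 — N20, N5 buckle (initial).
  N1: +50 → 50 ≥ 50
  N23: +50 → 50 < 100
  N8: +65 → 65 ≥ 40
Round 2 — N1, N8 buckle.
  N18: +35 → 35 ≥ 30
Round 3 — N18 buckles.
No further bucklings.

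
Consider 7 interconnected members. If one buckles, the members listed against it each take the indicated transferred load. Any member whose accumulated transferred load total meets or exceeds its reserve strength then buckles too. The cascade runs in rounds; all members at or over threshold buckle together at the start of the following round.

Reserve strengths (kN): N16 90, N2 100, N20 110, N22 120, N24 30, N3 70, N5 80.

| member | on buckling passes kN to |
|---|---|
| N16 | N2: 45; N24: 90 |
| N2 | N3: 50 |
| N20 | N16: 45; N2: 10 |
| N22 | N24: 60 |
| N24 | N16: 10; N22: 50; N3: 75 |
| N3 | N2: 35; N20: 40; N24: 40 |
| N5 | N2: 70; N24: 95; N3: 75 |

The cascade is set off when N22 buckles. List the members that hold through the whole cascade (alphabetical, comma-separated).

Round 1 — N22 buckles (initial).
  N24: +60 → 60 ≥ 30
Round 2 — N24 buckles.
  N16: +10 → 10 < 90
  N3: +75 → 75 ≥ 70
Round 3 — N3 buckles.
  N2: +35 → 35 < 100
  N20: +40 → 40 < 110
No further bucklings.

N16, N2, N20, N5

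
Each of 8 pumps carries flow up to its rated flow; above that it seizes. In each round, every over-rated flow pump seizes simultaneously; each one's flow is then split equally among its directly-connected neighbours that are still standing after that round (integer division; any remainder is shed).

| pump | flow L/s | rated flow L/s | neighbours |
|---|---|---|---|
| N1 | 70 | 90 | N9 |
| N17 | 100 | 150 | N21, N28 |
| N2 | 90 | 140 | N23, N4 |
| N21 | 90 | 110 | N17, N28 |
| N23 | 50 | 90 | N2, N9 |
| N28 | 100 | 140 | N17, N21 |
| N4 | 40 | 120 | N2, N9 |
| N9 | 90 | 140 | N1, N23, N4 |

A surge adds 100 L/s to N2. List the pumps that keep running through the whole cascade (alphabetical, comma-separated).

Round 1 — N2 at 190 > 140. N2 seizes.
  N2 sheds 190 L/s to N23, N4: 95 each.
    N23: 50+95 = 145 > 90
    N4: 40+95 = 135 > 120
Round 2 — N23, N4 seize.
  N23 sheds 145 L/s to N9: 145 each.
    N9: 90+145 = 235 > 140
  N4 sheds 135 L/s to N9: 135 each.
    N9: 235+135 = 370 > 140
Round 3 — N9 seizes.
  N9 sheds 370 L/s to N1: 370 each.
    N1: 70+370 = 440 > 90
Round 4 — N1 seizes.
  N1 sheds 440 L/s: no online neighbours, lost.
No further seizures.

N17, N21, N28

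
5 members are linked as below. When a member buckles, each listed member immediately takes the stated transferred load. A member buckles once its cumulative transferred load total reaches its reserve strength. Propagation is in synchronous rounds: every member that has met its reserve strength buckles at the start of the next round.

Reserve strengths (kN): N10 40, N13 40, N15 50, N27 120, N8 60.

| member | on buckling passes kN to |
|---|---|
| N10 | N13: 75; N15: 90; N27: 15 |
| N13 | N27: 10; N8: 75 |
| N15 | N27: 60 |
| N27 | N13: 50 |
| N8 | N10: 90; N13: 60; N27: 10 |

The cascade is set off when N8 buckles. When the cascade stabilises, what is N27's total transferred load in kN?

95

Round 1 — N8 buckles (initial).
  N10: +90 → 90 ≥ 40
  N13: +60 → 60 ≥ 40
  N27: +10 → 10 < 120
Round 2 — N10, N13 buckle.
  N15: +90 → 90 ≥ 50
  N27: +15+10 → 35 < 120
Round 3 — N15 buckles.
  N27: +60 → 95 < 120
No further bucklings.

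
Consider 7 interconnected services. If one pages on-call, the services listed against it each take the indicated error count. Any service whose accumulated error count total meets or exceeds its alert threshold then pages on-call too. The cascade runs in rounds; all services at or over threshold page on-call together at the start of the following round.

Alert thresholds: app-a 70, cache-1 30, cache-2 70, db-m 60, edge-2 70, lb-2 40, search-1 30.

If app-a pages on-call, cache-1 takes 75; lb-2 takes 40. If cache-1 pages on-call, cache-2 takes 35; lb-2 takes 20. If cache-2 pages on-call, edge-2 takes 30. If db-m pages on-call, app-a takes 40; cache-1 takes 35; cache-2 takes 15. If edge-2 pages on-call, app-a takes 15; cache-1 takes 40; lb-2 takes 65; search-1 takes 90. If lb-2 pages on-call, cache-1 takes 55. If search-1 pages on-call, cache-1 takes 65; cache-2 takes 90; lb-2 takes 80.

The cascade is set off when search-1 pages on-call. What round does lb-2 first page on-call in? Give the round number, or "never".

2

Round 1 — search-1 pages on-call (initial).
  cache-1: +65 → 65 ≥ 30
  cache-2: +90 → 90 ≥ 70
  lb-2: +80 → 80 ≥ 40
Round 2 — cache-1, cache-2, lb-2 page on-call.
  edge-2: +30 → 30 < 70
No further pages.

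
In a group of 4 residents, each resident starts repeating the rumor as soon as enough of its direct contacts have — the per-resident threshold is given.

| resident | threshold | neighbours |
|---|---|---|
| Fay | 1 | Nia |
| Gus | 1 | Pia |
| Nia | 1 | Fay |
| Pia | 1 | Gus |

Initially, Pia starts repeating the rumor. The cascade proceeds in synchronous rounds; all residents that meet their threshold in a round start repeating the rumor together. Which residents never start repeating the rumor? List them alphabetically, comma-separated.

Round 1 — Pia starts repeating the rumor (initial).
Round 2 — checking thresholds:
  Gus: 1 of 1 neighbours ≥ 1, starts repeating the rumor.
Round 3 — no new spreads; cascade stops.

Fay, Nia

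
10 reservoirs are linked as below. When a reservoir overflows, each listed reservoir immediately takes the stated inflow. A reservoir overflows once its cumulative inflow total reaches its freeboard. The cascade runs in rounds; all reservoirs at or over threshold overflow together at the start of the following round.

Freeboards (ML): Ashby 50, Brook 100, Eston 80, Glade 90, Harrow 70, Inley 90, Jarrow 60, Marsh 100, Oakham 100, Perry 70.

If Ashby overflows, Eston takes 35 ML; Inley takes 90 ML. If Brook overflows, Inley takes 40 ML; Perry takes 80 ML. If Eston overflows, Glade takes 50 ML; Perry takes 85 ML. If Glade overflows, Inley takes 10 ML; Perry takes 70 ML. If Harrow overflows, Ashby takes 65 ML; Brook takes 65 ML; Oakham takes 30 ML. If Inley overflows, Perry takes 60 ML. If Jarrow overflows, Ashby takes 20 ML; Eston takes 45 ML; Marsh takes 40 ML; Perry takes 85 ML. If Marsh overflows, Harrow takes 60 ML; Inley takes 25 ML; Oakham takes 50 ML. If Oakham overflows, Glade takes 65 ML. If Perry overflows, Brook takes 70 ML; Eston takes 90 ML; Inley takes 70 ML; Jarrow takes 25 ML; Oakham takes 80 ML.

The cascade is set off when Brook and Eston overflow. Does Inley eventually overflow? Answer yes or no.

yes

Round 1 — Brook, Eston overflow (initial).
  Glade: +50 → 50 < 90
  Inley: +40 → 40 < 90
  Perry: +80+85 → 165 ≥ 70
Round 2 — Perry overflows.
  Inley: +70 → 110 ≥ 90
  Jarrow: +25 → 25 < 60
  Oakham: +80 → 80 < 100
Round 3 — Inley overflows.
No further overflows.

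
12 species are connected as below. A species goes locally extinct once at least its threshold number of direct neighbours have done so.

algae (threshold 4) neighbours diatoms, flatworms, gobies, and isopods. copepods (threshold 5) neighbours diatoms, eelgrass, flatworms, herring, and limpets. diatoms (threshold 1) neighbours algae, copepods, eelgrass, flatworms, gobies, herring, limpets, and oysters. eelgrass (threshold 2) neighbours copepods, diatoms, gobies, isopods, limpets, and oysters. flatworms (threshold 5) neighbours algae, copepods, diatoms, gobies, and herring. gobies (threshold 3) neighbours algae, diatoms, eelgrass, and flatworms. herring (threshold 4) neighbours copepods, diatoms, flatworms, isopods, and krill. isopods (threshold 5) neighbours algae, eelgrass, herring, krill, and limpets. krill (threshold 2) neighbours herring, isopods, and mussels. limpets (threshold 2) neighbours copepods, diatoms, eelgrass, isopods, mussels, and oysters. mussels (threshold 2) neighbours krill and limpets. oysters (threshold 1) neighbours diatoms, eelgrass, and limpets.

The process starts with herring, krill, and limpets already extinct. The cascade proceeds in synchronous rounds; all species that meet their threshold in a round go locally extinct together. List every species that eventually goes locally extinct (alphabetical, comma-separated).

Round 1 — herring, krill, limpets go locally extinct (initial).
Round 2 — checking thresholds:
  copepods: 2 of 5 neighbours < 5, below threshold.
  diatoms: 2 of 8 neighbours ≥ 1, goes locally extinct.
  eelgrass: 1 of 6 neighbours < 2, below threshold.
  flatworms: 1 of 5 neighbours < 5, below threshold.
  isopods: 3 of 5 neighbours < 5, below threshold.
  mussels: 2 of 2 neighbours ≥ 2, goes locally extinct.
  oysters: 1 of 3 neighbours ≥ 1, goes locally extinct.
Round 3 — checking thresholds:
  algae: 1 of 4 neighbours < 4, below threshold.
  copepods: 3 of 5 neighbours < 5, below threshold.
  eelgrass: 3 of 6 neighbours ≥ 2, goes locally extinct.
  flatworms: 2 of 5 neighbours < 5, below threshold.
  gobies: 1 of 4 neighbours < 3, below threshold.
  isopods: 3 of 5 neighbours < 5, below threshold.
Round 4 — no new extinctions; cascade stops.

diatoms, eelgrass, herring, krill, limpets, mussels, oysters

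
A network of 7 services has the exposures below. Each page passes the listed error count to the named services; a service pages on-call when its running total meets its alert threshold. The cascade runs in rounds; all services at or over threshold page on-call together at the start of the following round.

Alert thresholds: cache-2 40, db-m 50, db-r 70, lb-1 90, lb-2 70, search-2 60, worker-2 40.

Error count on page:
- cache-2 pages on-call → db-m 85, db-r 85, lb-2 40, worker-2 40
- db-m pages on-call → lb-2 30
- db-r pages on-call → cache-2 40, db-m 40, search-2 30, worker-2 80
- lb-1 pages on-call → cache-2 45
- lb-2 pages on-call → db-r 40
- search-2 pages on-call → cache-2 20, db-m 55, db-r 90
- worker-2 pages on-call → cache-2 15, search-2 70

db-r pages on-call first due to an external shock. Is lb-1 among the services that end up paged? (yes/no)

no

Round 1 — db-r pages on-call (initial).
  cache-2: +40 → 40 ≥ 40
  db-m: +40 → 40 < 50
  search-2: +30 → 30 < 60
  worker-2: +80 → 80 ≥ 40
Round 2 — cache-2, worker-2 page on-call.
  db-m: +85 → 125 ≥ 50
  lb-2: +40 → 40 < 70
  search-2: +70 → 100 ≥ 60
Round 3 — db-m, search-2 page on-call.
  lb-2: +30 → 70 ≥ 70
Round 4 — lb-2 pages on-call.
No further pages.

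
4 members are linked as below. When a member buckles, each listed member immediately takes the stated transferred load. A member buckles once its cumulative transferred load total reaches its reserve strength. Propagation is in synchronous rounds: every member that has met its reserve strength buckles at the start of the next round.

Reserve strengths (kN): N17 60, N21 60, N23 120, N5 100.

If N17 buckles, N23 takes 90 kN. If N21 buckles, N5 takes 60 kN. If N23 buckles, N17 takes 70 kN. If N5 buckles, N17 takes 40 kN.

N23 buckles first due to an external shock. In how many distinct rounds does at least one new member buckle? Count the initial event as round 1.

Round 1 — N23 buckles (initial).
  N17: +70 → 70 ≥ 60
Round 2 — N17 buckles.
No further bucklings.

2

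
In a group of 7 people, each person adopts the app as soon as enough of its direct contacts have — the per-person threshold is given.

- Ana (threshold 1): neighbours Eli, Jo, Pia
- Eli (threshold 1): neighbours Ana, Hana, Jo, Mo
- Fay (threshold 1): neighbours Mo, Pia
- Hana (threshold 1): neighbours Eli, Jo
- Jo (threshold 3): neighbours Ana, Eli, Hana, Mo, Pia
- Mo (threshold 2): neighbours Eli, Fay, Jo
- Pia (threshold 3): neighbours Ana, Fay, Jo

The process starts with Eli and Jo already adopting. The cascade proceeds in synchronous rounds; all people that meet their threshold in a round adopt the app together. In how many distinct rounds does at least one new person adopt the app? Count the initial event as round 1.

4

Round 1 — Eli, Jo adopt the app (initial).
Round 2 — checking thresholds:
  Ana: 2 of 3 neighbours ≥ 1, adopts the app.
  Hana: 2 of 2 neighbours ≥ 1, adopts the app.
  Mo: 2 of 3 neighbours ≥ 2, adopts the app.
  Pia: 1 of 3 neighbours < 3, not yet.
Round 3 — checking thresholds:
  Fay: 1 of 2 neighbours ≥ 1, adopts the app.
  Pia: 2 of 3 neighbours < 3, not yet.
Round 4 — checking thresholds:
  Pia: 3 of 3 neighbours ≥ 3, adopts the app.
Round 5 — no new adoptions; cascade stops.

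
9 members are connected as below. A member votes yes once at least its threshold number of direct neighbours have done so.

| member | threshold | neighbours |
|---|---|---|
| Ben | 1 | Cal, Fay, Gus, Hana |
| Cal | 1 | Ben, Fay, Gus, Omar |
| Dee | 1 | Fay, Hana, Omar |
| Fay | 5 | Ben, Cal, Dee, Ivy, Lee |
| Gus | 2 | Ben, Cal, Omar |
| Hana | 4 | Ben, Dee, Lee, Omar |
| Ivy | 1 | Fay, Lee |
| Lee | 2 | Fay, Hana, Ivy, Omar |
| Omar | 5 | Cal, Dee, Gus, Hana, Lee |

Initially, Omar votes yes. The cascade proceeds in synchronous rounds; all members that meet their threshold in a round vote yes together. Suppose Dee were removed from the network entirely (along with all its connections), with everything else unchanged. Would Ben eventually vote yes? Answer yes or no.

With Dee removed:
Round 1 — Omar votes yes (initial).
Round 2 — checking thresholds:
  Cal: 1 of 4 neighbours ≥ 1, votes yes.
  Gus: 1 of 3 neighbours < 2, not yet.
  Hana: 1 of 3 neighbours < 4, not yet.
  Lee: 1 of 4 neighbours < 2, not yet.
Round 3 — checking thresholds:
  Ben: 1 of 4 neighbours ≥ 1, votes yes.
  Fay: 1 of 4 neighbours < 5, not yet.
  Gus: 2 of 3 neighbours ≥ 2, votes yes.
  Hana: 1 of 3 neighbours < 4, not yet.
  Lee: 1 of 4 neighbours < 2, not yet.
Round 4 — no new yes votes; cascade stops.

yes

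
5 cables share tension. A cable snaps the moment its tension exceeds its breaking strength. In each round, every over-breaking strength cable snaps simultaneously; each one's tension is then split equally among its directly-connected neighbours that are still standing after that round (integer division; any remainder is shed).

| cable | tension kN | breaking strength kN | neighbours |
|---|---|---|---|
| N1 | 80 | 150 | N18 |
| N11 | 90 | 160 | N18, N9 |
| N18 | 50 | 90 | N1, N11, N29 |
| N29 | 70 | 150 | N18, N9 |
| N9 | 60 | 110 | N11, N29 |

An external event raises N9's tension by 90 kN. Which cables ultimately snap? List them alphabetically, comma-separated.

N1, N11, N18, N29, N9

Round 1 — N9 at 150 > 110. N9 snaps.
  N9 sheds 150 kN to N11, N29: 75 each.
    N11: 90+75 = 165 > 160
    N29: 70+75 = 145 ≤ 150
Round 2 — N11 snaps.
  N11 sheds 165 kN to N18: 165 each.
    N18: 50+165 = 215 > 90
Round 3 — N18 snaps.
  N18 sheds 215 kN to N1, N29: 107 each (1 lost).
    N1: 80+107 = 187 > 150
    N29: 145+107 = 252 > 150
Round 4 — N1, N29 snap.
  N1 sheds 187 kN: no online neighbours, lost.
  N29 sheds 252 kN: no online neighbours, lost.
No further breaks.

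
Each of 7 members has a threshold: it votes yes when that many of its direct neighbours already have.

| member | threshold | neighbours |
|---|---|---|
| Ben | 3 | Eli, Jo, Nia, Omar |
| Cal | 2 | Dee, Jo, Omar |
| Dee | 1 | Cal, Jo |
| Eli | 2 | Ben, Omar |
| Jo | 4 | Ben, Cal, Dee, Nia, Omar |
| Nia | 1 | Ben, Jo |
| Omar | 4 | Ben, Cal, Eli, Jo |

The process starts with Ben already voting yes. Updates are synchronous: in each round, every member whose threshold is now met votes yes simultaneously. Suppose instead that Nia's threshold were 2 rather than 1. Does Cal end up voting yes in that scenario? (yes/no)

With Nia's threshold at 2:
Round 1 — Ben votes yes (initial).
Round 2 — no new yes votes; cascade stops.

no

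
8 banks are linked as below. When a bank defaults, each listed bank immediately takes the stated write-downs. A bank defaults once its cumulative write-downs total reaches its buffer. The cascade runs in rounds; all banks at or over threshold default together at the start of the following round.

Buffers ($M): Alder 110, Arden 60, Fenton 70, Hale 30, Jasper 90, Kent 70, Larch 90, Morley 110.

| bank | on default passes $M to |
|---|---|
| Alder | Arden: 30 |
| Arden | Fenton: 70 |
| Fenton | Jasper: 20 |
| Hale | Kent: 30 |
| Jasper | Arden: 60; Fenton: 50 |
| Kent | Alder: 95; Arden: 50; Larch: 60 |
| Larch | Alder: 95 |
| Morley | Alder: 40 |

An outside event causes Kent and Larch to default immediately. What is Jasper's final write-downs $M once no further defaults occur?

20

Round 1 — Kent, Larch default (initial).
  Alder: +95+95 → 190 ≥ 110
  Arden: +50 → 50 < 60
Round 2 — Alder defaults.
  Arden: +30 → 80 ≥ 60
Round 3 — Arden defaults.
  Fenton: +70 → 70 ≥ 70
Round 4 — Fenton defaults.
  Jasper: +20 → 20 < 90
No further defaults.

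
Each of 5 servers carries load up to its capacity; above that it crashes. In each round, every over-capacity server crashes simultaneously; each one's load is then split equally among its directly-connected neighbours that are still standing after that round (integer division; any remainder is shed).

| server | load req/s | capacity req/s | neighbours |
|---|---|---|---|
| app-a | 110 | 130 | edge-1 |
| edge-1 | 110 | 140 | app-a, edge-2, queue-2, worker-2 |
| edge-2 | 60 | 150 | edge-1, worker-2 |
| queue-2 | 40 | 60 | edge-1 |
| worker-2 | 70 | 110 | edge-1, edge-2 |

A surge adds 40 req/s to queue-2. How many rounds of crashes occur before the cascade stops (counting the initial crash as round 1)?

Round 1 — queue-2 at 80 > 60. queue-2 crashes.
  queue-2 sheds 80 req/s to edge-1: 80 each.
    edge-1: 110+80 = 190 > 140
Round 2 — edge-1 crashes.
  edge-1 sheds 190 req/s to app-a, edge-2, worker-2: 63 each (1 lost).
    app-a: 110+63 = 173 > 130
    edge-2: 60+63 = 123 ≤ 150
    worker-2: 70+63 = 133 > 110
Round 3 — app-a, worker-2 crash.
  app-a sheds 173 req/s: no online neighbours, lost.
  worker-2 sheds 133 req/s to edge-2: 133 each.
    edge-2: 123+133 = 256 > 150
Round 4 — edge-2 crashes.
  edge-2 sheds 256 req/s: no online neighbours, lost.
No further crashes.

4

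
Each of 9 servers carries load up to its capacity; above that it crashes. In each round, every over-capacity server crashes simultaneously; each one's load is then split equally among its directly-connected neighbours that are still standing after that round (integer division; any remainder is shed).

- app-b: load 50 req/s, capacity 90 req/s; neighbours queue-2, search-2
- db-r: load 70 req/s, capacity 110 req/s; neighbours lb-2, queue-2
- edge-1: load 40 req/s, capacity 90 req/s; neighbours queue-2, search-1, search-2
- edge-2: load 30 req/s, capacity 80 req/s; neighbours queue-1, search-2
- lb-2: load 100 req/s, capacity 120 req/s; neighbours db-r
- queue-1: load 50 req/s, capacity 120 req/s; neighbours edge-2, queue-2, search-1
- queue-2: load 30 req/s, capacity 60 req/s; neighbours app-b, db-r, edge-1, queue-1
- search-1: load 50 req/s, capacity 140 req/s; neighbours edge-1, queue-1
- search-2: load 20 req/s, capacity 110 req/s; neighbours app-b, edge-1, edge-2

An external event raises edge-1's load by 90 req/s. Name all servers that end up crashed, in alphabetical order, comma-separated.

Round 1 — edge-1 at 130 > 90. edge-1 crashes.
  edge-1 sheds 130 req/s to queue-2, search-1, search-2: 43 each (1 lost).
    queue-2: 30+43 = 73 > 60
    search-1: 50+43 = 93 ≤ 140
    search-2: 20+43 = 63 ≤ 110
Round 2 — queue-2 crashes.
  queue-2 sheds 73 req/s to app-b, db-r, queue-1: 24 each (1 lost).
    app-b: 50+24 = 74 ≤ 90
    db-r: 70+24 = 94 ≤ 110
    queue-1: 50+24 = 74 ≤ 120
No further crashes.

edge-1, queue-2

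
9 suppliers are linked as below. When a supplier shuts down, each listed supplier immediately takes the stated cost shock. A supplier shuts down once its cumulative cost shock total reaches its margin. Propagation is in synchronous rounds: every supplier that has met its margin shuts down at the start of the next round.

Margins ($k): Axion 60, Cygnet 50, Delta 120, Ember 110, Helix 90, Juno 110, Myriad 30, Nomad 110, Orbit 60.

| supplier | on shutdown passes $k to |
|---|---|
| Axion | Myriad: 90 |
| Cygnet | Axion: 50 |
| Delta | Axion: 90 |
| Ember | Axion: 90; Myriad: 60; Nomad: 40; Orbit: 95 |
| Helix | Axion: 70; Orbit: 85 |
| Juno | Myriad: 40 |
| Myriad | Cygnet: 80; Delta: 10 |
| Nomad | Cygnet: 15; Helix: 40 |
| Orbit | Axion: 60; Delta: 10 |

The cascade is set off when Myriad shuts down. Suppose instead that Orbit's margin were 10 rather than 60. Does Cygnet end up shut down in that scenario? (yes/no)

yes

With Orbit's margin at 10:
Round 1 — Myriad shuts down (initial).
  Cygnet: +80 → 80 ≥ 50
  Delta: +10 → 10 < 120
Round 2 — Cygnet shuts down.
  Axion: +50 → 50 < 60
No further shutdowns.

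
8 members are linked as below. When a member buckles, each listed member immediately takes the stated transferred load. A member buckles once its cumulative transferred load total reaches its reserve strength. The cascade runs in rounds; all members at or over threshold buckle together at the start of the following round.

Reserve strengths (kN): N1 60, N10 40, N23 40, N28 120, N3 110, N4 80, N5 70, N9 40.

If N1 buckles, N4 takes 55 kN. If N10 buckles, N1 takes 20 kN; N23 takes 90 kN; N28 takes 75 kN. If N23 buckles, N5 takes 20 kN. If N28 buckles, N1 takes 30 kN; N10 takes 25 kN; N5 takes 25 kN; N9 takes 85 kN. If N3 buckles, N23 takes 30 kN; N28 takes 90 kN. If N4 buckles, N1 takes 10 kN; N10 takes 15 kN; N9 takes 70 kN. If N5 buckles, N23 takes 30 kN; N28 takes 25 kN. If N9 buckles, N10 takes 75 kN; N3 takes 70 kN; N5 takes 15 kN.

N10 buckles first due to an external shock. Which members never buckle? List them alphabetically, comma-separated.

Round 1 — N10 buckles (initial).
  N1: +20 → 20 < 60
  N23: +90 → 90 ≥ 40
  N28: +75 → 75 < 120
Round 2 — N23 buckles.
  N5: +20 → 20 < 70
No further bucklings.

N1, N28, N3, N4, N5, N9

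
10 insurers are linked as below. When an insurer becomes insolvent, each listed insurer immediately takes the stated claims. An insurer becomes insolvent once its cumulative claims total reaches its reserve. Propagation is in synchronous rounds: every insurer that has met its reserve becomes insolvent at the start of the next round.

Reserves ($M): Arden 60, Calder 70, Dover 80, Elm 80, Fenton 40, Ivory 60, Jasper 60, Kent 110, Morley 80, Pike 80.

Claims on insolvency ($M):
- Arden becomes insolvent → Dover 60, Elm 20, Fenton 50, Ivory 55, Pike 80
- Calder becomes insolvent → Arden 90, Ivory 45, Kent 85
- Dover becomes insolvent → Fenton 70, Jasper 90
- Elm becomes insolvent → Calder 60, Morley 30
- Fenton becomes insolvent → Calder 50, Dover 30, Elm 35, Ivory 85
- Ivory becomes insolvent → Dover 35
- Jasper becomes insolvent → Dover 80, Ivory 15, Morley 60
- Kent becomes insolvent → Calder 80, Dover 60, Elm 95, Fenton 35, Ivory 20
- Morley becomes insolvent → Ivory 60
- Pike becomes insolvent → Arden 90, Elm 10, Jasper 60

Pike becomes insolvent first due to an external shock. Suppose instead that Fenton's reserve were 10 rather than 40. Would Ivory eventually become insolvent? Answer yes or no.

With Fenton's reserve at 10:
Round 1 — Pike becomes insolvent (initial).
  Arden: +90 → 90 ≥ 60
  Elm: +10 → 10 < 80
  Jasper: +60 → 60 ≥ 60
Round 2 — Arden, Jasper become insolvent.
  Dover: +60+80 → 140 ≥ 80
  Elm: +20 → 30 < 80
  Fenton: +50 → 50 ≥ 10
  Ivory: +55+15 → 70 ≥ 60
  Morley: +60 → 60 < 80
Round 3 — Dover, Fenton, Ivory become insolvent.
  Calder: +50 → 50 < 70
  Elm: +35 → 65 < 80
No further insolvencies.

yes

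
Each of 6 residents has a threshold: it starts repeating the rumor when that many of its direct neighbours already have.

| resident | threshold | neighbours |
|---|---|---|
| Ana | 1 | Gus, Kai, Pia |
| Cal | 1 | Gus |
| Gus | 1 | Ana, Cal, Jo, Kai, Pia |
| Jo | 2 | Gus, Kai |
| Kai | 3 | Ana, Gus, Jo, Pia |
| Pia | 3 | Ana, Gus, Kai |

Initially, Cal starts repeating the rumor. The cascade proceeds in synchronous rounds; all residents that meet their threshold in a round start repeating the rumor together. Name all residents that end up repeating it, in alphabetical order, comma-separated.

Ana, Cal, Gus

Round 1 — Cal starts repeating the rumor (initial).
Round 2 — checking thresholds:
  Gus: 1 of 5 neighbours ≥ 1, starts repeating the rumor.
Round 3 — checking thresholds:
  Ana: 1 of 3 neighbours ≥ 1, starts repeating the rumor.
  Jo: 1 of 2 neighbours < 2, not yet.
  Kai: 1 of 4 neighbours < 3, not yet.
  Pia: 1 of 3 neighbours < 3, not yet.
Round 4 — no new spreads; cascade stops.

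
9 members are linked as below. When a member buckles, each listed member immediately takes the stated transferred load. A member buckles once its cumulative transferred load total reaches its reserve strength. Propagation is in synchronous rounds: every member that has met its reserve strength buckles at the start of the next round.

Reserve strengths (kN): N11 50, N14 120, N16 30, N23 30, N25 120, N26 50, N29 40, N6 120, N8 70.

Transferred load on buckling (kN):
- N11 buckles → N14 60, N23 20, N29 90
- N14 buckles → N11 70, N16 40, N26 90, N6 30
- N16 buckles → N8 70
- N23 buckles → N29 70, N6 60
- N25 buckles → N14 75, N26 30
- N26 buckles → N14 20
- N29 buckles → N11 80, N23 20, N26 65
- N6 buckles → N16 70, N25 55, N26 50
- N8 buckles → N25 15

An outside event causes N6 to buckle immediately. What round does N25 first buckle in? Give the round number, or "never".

Round 1 — N6 buckles (initial).
  N16: +70 → 70 ≥ 30
  N25: +55 → 55 < 120
  N26: +50 → 50 ≥ 50
Round 2 — N16, N26 buckle.
  N14: +20 → 20 < 120
  N8: +70 → 70 ≥ 70
Round 3 — N8 buckles.
  N25: +15 → 70 < 120
No further bucklings.

never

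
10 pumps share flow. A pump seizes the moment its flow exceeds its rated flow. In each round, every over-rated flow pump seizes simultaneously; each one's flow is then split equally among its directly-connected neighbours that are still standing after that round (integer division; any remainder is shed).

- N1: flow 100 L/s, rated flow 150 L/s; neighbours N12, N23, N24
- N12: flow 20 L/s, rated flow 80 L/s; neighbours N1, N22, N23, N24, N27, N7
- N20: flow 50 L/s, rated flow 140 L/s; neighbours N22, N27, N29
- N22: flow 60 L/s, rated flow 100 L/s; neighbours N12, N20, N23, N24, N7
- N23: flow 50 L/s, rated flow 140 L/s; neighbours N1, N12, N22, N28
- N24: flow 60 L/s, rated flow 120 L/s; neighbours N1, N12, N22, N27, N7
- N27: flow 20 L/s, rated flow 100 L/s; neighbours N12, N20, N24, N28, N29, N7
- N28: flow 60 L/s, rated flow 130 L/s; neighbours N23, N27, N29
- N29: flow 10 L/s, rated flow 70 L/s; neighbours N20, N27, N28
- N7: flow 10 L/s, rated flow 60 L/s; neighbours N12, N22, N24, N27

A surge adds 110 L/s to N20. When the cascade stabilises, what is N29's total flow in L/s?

Round 1 — N20 at 160 > 140. N20 seizes.
  N20 sheds 160 L/s to N22, N27, N29: 53 each (1 lost).
    N22: 60+53 = 113 > 100
    N27: 20+53 = 73 ≤ 100
    N29: 10+53 = 63 ≤ 70
Round 2 — N22 seizes.
  N22 sheds 113 L/s to N12, N23, N24, N7: 28 each (1 lost).
    N12: 20+28 = 48 ≤ 80
    N23: 50+28 = 78 ≤ 140
    N24: 60+28 = 88 ≤ 120
    N7: 10+28 = 38 ≤ 60
No further seizures.

63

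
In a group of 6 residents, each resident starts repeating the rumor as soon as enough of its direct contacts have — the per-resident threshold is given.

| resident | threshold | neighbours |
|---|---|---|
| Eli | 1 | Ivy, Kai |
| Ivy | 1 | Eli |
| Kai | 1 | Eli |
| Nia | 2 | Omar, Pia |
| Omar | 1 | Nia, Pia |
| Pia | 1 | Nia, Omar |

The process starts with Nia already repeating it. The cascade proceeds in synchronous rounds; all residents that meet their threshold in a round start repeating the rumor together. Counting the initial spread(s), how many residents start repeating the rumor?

3

Round 1 — Nia starts repeating the rumor (initial).
Round 2 — checking thresholds:
  Omar: 1 of 2 neighbours ≥ 1, starts repeating the rumor.
  Pia: 1 of 2 neighbours ≥ 1, starts repeating the rumor.
Round 3 — no new spreads; cascade stops.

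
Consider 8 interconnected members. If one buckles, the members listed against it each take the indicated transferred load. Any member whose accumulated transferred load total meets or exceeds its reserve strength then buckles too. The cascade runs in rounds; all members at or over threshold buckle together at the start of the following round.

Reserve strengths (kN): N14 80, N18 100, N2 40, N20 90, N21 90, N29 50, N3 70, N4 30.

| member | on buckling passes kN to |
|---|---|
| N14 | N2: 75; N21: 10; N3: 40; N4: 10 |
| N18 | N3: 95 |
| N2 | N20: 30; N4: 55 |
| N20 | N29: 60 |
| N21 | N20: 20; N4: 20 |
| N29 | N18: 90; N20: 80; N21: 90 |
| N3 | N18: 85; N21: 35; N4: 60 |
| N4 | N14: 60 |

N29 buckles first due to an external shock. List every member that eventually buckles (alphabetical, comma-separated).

Round 1 — N29 buckles (initial).
  N18: +90 → 90 < 100
  N20: +80 → 80 < 90
  N21: +90 → 90 ≥ 90
Round 2 — N21 buckles.
  N20: +20 → 100 ≥ 90
  N4: +20 → 20 < 30
Round 3 — N20 buckles.
No further bucklings.

N20, N21, N29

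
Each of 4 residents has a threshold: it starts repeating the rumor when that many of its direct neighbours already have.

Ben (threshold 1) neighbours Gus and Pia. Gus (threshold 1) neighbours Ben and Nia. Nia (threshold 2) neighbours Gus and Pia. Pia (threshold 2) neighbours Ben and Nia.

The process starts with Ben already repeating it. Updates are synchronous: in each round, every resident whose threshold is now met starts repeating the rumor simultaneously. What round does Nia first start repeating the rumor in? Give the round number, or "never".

never

Round 1 — Ben starts repeating the rumor (initial).
Round 2 — checking thresholds:
  Gus: 1 of 2 neighbours ≥ 1, starts repeating the rumor.
  Pia: 1 of 2 neighbours < 2, below threshold.
Round 3 — no new spreads; cascade stops.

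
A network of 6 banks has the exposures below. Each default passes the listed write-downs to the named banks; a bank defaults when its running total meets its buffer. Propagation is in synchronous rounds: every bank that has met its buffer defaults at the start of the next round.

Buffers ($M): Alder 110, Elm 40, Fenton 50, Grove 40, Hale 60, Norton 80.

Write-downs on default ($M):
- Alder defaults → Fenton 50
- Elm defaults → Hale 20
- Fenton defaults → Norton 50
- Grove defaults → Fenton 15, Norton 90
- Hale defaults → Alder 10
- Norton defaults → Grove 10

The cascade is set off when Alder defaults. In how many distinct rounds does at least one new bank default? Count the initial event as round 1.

2

Round 1 — Alder defaults (initial).
  Fenton: +50 → 50 ≥ 50
Round 2 — Fenton defaults.
  Norton: +50 → 50 < 80
No further defaults.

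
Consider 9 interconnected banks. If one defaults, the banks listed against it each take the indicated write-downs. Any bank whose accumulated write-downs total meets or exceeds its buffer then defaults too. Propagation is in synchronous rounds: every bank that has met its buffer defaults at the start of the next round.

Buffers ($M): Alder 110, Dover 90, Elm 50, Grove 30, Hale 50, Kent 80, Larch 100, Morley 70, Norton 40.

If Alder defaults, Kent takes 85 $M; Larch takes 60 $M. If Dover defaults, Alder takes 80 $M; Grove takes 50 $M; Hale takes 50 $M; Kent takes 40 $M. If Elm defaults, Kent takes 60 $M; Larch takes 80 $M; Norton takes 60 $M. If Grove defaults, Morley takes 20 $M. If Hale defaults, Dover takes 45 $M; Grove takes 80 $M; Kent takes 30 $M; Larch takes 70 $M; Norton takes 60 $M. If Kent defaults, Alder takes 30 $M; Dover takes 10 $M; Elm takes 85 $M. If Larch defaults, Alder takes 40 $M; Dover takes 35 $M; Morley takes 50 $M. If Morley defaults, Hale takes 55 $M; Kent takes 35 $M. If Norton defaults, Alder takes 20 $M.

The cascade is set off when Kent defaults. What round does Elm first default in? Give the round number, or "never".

2

Round 1 — Kent defaults (initial).
  Alder: +30 → 30 < 110
  Dover: +10 → 10 < 90
  Elm: +85 → 85 ≥ 50
Round 2 — Elm defaults.
  Larch: +80 → 80 < 100
  Norton: +60 → 60 ≥ 40
Round 3 — Norton defaults.
  Alder: +20 → 50 < 110
No further defaults.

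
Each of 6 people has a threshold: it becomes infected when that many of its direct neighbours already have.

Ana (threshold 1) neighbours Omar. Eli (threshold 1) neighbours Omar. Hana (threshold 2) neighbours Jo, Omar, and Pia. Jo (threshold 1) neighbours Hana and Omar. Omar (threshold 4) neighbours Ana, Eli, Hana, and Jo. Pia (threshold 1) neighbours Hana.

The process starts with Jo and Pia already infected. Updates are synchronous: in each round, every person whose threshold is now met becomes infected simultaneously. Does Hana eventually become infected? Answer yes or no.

yes

Round 1 — Jo, Pia become infected (initial).
Round 2 — checking thresholds:
  Hana: 2 of 3 neighbours ≥ 2, becomes infected.
  Omar: 1 of 4 neighbours < 4, below threshold.
Round 3 — no new infections; cascade stops.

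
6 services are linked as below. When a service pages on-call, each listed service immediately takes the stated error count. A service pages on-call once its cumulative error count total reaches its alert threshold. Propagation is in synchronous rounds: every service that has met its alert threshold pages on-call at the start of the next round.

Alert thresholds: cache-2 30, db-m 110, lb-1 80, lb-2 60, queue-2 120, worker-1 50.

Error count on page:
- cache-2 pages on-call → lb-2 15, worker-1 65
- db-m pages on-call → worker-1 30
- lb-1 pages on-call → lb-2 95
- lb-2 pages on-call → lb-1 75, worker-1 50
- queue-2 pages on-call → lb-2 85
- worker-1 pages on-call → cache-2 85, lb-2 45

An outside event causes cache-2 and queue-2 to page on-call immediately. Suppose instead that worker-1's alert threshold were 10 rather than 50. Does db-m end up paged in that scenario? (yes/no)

no

With worker-1's alert threshold at 10:
Round 1 — cache-2, queue-2 page on-call (initial).
  lb-2: +15+85 → 100 ≥ 60
  worker-1: +65 → 65 ≥ 10
Round 2 — lb-2, worker-1 page on-call.
  lb-1: +75 → 75 < 80
No further pages.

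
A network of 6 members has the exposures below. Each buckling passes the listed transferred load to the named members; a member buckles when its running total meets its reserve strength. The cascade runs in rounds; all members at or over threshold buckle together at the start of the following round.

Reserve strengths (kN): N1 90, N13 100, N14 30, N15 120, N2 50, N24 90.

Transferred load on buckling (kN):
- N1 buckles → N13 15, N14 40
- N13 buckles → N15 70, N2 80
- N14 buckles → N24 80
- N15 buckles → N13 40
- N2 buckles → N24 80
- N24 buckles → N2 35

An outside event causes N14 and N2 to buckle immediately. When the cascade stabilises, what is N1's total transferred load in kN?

0

Round 1 — N14, N2 buckle (initial).
  N24: +80+80 → 160 ≥ 90
Round 2 — N24 buckles.
No further bucklings.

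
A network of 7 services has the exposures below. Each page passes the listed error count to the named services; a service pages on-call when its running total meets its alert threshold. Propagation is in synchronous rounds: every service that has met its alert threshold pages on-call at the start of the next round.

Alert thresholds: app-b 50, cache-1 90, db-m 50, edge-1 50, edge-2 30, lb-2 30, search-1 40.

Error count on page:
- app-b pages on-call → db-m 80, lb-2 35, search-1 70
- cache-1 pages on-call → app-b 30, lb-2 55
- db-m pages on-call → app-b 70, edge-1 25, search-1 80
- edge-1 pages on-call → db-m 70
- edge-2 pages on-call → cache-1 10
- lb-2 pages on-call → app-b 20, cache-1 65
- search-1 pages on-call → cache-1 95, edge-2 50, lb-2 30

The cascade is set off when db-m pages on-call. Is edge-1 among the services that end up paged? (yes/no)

Round 1 — db-m pages on-call (initial).
  app-b: +70 → 70 ≥ 50
  edge-1: +25 → 25 < 50
  search-1: +80 → 80 ≥ 40
Round 2 — app-b, search-1 page on-call.
  cache-1: +95 → 95 ≥ 90
  edge-2: +50 → 50 ≥ 30
  lb-2: +35+30 → 65 ≥ 30
Round 3 — cache-1, edge-2, lb-2 page on-call.
No further pages.

no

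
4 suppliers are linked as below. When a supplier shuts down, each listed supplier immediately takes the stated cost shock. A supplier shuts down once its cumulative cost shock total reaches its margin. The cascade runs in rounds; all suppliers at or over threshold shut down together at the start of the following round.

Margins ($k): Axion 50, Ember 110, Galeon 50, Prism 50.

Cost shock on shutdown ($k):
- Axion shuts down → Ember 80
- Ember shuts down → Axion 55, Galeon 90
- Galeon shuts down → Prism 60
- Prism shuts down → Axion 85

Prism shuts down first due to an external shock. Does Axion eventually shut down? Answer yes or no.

yes

Round 1 — Prism shuts down (initial).
  Axion: +85 → 85 ≥ 50
Round 2 — Axion shuts down.
  Ember: +80 → 80 < 110
No further shutdowns.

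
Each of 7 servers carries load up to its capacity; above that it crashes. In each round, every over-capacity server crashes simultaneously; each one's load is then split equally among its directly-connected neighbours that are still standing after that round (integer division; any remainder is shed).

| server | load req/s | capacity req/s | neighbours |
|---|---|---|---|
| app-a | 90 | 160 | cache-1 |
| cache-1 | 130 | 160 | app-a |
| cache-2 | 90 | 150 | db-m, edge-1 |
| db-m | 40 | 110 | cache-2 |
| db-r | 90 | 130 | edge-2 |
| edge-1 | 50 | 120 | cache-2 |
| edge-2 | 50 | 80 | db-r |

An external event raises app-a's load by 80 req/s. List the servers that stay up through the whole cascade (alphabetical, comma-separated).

cache-2, db-m, db-r, edge-1, edge-2

Round 1 — app-a at 170 > 160. app-a crashes.
  app-a sheds 170 req/s to cache-1: 170 each.
    cache-1: 130+170 = 300 > 160
Round 2 — cache-1 crashes.
  cache-1 sheds 300 req/s: no online neighbours, lost.
No further crashes.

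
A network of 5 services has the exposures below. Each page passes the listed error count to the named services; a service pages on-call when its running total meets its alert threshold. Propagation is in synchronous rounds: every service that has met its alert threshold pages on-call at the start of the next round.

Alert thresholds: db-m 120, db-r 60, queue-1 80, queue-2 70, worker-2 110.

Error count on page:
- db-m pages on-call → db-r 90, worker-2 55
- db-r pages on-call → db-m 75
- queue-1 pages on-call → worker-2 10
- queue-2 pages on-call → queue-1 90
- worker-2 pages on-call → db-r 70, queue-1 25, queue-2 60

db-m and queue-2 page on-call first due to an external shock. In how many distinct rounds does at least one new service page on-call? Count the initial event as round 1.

Round 1 — db-m, queue-2 page on-call (initial).
  db-r: +90 → 90 ≥ 60
  queue-1: +90 → 90 ≥ 80
  worker-2: +55 → 55 < 110
Round 2 — db-r, queue-1 page on-call.
  worker-2: +10 → 65 < 110
No further pages.

2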